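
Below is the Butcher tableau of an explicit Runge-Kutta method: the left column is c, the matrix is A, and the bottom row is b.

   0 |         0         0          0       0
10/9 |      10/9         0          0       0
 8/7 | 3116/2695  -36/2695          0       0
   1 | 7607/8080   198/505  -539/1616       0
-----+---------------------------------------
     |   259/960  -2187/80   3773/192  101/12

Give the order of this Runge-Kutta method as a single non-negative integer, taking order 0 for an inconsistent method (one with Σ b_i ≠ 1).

4

b = (259/960, -2187/80, 3773/192, 101/12)
c = (0, 10/9, 8/7, 1)
Ac = (0, 0, -8/539, 11/202)
Σ b_i: 259/960·1 + (-2187/80)·1 + 3773/192·1 + 101/12·1 = 1 ✓
b·c: (-2187/80)·10/9 + 3773/192·8/7 + 101/12·1 = 1/2 ✓
b·c²: (-2187/80)·100/81 + 3773/192·64/49 + 101/12·1 = 1/3 ✓
b·Ac: 3773/192·(-8/539) + 101/12·11/202 = 1/6 ✓
b·c³: (-2187/80)·1000/729 + 3773/192·512/343 + 101/12·1 = 1/4 ✓
b·(c∘Ac): 3773/192·(-64/3773) + 101/12·11/202 = 1/8 ✓
b·Ac²: 3773/192·(-80/4851) + 101/12·44/909 = 1/12 ✓
b·A²c: 101/12·1/202 = 1/24 ✓; 4 stages ⇒ order 4.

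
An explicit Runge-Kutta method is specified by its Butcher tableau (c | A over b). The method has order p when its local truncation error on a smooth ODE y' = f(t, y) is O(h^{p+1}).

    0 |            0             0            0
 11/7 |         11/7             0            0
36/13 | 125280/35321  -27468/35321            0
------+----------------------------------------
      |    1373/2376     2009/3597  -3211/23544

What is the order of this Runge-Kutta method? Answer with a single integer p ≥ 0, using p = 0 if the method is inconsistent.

b = (1373/2376, 2009/3597, -3211/23544)
c = (0, 11/7, 36/13)
Ac = (0, 0, -3924/3211)
Σ b_i: 1373/2376·1 + 2009/3597·1 + (-3211/23544)·1 = 1 ✓
b·c: 2009/3597·11/7 + (-3211/23544)·36/13 = 1/2 ✓
b·c²: 2009/3597·121/49 + (-3211/23544)·1296/169 = 1/3 ✓
b·Ac: (-3211/23544)·(-3924/3211) = 1/6 ✓; 3 stages ⇒ order 3.

3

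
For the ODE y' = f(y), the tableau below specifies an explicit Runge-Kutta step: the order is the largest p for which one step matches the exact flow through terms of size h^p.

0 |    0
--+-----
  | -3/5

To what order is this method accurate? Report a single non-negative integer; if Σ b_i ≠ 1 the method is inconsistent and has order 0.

b = (-3/5)
c = (0)
Σ b_i: (-3/5)·1 = -3/5 ≠ 1 ⇒ order 0.

0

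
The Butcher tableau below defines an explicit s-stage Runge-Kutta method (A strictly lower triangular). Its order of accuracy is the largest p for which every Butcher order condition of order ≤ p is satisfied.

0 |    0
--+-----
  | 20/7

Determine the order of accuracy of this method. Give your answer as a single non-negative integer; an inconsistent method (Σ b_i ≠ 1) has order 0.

0

b = (20/7)
c = (0)
Σ b_i: 20/7·1 = 20/7 ≠ 1 ⇒ order 0.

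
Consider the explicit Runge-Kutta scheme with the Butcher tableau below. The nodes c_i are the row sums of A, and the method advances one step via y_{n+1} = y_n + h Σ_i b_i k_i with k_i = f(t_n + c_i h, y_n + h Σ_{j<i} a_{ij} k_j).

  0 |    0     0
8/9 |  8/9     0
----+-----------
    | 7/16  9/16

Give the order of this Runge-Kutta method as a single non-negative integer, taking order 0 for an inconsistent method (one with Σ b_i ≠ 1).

b = (7/16, 9/16)
c = (0, 8/9)
Σ b_i: 7/16·1 + 9/16·1 = 1 ✓
b·c: 9/16·8/9 = 1/2 ✓; 2 stages ⇒ order 2.

2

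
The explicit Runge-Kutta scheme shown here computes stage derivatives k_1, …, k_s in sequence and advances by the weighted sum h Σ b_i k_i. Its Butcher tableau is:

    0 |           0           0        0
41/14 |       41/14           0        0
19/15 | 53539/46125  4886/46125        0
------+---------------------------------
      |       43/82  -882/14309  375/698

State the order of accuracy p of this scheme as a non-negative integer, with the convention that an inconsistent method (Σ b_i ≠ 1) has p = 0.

3

b = (43/82, -882/14309, 375/698)
c = (0, 41/14, 19/15)
Ac = (0, 0, 349/1125)
Σ b_i: 43/82·1 + (-882/14309)·1 + 375/698·1 = 1 ✓
b·c: (-882/14309)·41/14 + 375/698·19/15 = 1/2 ✓
b·c²: (-882/14309)·1681/196 + 375/698·361/225 = 1/3 ✓
b·Ac: 375/698·349/1125 = 1/6 ✓; 3 stages ⇒ order 3.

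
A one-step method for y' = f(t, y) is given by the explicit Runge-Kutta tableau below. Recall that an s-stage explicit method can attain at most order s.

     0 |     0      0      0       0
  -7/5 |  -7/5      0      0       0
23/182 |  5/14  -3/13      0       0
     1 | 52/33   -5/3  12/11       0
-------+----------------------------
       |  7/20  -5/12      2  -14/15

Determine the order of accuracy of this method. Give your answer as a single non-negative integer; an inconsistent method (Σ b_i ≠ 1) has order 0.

b = (7/20, -5/12, 2, -14/15)
c = (0, -7/5, 23/182, 1)
Ac = (0, 0, 21/65, 7421/3003)
Σ b_i: 7/20·1 + (-5/12)·1 + 2·1 + (-14/15)·1 = 1 ✓
b·c: (-5/12)·(-7/5) + 2·23/182 + (-14/15)·1 = -177/1820 ≠ 1/2 ⇒ order 1.

1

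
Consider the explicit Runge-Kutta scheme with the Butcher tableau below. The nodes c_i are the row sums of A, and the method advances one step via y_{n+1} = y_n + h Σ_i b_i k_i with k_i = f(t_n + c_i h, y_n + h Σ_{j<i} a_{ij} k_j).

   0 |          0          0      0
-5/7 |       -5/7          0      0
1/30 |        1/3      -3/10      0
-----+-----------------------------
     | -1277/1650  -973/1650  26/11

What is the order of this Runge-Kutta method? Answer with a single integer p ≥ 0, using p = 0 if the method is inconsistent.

2

b = (-1277/1650, -973/1650, 26/11)
c = (0, -5/7, 1/30)
Ac = (0, 0, 3/14)
Σ b_i: (-1277/1650)·1 + (-973/1650)·1 + 26/11·1 = 1 ✓
b·c: (-973/1650)·(-5/7) + 26/11·1/30 = 1/2 ✓
b·c²: (-973/1650)·25/49 + 26/11·1/900 = -5167/17325 ≠ 1/3 ⇒ order 2.
b·Ac: 26/11·3/14 = 39/77 ≠ 1/6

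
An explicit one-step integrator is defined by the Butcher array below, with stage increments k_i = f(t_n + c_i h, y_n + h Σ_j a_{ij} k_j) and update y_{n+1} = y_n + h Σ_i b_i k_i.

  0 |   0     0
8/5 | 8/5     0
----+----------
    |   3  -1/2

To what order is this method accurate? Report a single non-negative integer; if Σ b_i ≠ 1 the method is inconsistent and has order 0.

0

b = (3, -1/2)
c = (0, 8/5)
Σ b_i: 3·1 + (-1/2)·1 = 5/2 ≠ 1 ⇒ order 0.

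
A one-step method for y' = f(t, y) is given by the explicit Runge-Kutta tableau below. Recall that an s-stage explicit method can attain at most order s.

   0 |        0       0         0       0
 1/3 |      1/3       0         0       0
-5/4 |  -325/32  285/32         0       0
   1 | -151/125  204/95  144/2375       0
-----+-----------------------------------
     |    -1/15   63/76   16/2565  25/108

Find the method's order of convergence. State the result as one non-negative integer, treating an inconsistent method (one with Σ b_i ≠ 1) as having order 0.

b = (-1/15, 63/76, 16/2565, 25/108)
c = (0, 1/3, -5/4, 1)
Ac = (0, 0, 95/32, 16/25)
Σ b_i: (-1/15)·1 + 63/76·1 + 16/2565·1 + 25/108·1 = 1 ✓
b·c: 63/76·1/3 + 16/2565·(-5/4) + 25/108·1 = 1/2 ✓
b·c²: 63/76·1/9 + 16/2565·25/16 + 25/108·1 = 1/3 ✓
b·Ac: 16/2565·95/32 + 25/108·16/25 = 1/6 ✓
b·c³: 63/76·1/27 + 16/2565·(-125/64) + 25/108·1 = 1/4 ✓
b·(c∘Ac): 16/2565·(-475/128) + 25/108·16/25 = 1/8 ✓
b·Ac²: 16/2565·95/96 + 25/108·1/3 = 1/12 ✓
b·A²c: 25/108·9/50 = 1/24 ✓; 4 stages ⇒ order 4.

4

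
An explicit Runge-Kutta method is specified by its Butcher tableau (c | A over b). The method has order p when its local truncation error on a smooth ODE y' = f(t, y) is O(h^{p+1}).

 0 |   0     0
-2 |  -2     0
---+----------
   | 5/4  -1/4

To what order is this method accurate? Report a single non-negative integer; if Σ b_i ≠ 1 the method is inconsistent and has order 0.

2

b = (5/4, -1/4)
c = (0, -2)
Σ b_i: 5/4·1 + (-1/4)·1 = 1 ✓
b·c: (-1/4)·(-2) = 1/2 ✓; 2 stages ⇒ order 2.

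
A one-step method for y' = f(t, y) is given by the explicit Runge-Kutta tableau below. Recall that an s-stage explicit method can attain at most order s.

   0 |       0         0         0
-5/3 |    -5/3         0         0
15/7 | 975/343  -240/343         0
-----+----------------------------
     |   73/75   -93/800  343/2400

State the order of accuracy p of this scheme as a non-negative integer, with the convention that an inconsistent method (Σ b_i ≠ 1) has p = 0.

b = (73/75, -93/800, 343/2400)
c = (0, -5/3, 15/7)
Ac = (0, 0, 400/343)
Σ b_i: 73/75·1 + (-93/800)·1 + 343/2400·1 = 1 ✓
b·c: (-93/800)·(-5/3) + 343/2400·15/7 = 1/2 ✓
b·c²: (-93/800)·25/9 + 343/2400·225/49 = 1/3 ✓
b·Ac: 343/2400·400/343 = 1/6 ✓; 3 stages ⇒ order 3.

3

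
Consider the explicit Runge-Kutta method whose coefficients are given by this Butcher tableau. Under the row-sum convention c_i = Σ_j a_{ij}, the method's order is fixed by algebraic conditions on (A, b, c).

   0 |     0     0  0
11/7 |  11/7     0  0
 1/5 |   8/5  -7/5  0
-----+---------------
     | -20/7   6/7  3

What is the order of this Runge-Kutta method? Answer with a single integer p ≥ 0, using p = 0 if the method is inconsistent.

1

b = (-20/7, 6/7, 3)
c = (0, 11/7, 1/5)
Ac = (0, 0, -11/5)
Σ b_i: (-20/7)·1 + 6/7·1 + 3·1 = 1 ✓
b·c: 6/7·11/7 + 3·1/5 = 477/245 ≠ 1/2 ⇒ order 1.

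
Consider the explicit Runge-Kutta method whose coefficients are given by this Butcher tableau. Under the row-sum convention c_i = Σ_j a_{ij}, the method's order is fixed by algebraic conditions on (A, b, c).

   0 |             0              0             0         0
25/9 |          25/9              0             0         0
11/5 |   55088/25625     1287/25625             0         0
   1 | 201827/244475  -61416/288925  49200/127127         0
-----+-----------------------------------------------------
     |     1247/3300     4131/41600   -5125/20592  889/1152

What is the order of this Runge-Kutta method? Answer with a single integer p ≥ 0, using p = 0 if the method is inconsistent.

b = (1247/3300, 4131/41600, -5125/20592, 889/1152)
c = (0, 25/9, 11/5, 1)
Ac = (0, 0, 143/1025, 232/889)
Σ b_i: 1247/3300·1 + 4131/41600·1 + (-5125/20592)·1 + 889/1152·1 = 1 ✓
b·c: 4131/41600·25/9 + (-5125/20592)·11/5 + 889/1152·1 = 1/2 ✓
b·c²: 4131/41600·625/81 + (-5125/20592)·121/25 + 889/1152·1 = 1/3 ✓
b·Ac: (-5125/20592)·143/1025 + 889/1152·232/889 = 1/6 ✓
b·c³: 4131/41600·15625/729 + (-5125/20592)·1331/125 + 889/1152·1 = 1/4 ✓
b·(c∘Ac): (-5125/20592)·1573/5125 + 889/1152·232/889 = 1/8 ✓
b·Ac²: (-5125/20592)·143/369 + 889/1152·1864/8001 = 1/12 ✓
b·A²c: 889/1152·48/889 = 1/24 ✓; 4 stages ⇒ order 4.

4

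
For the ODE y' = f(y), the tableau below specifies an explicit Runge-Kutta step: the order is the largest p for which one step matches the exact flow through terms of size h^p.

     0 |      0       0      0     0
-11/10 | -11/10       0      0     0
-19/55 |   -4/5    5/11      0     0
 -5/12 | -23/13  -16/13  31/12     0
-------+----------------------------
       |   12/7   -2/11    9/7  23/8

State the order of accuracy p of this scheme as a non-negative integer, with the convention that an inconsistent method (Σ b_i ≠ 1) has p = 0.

0

b = (12/7, -2/11, 9/7, 23/8)
c = (0, -11/10, -19/55, -5/12)
Ac = (0, 0, -1/2, 3959/8580)
Σ b_i: 12/7·1 + (-2/11)·1 + 9/7·1 + 23/8·1 = 501/88 ≠ 1 ⇒ order 0.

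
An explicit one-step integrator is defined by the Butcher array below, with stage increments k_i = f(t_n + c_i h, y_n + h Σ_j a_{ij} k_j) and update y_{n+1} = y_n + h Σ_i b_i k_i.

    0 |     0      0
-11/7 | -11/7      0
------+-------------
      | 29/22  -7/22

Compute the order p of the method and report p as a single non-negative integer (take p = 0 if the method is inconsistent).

2

b = (29/22, -7/22)
c = (0, -11/7)
Σ b_i: 29/22·1 + (-7/22)·1 = 1 ✓
b·c: (-7/22)·(-11/7) = 1/2 ✓; 2 stages ⇒ order 2.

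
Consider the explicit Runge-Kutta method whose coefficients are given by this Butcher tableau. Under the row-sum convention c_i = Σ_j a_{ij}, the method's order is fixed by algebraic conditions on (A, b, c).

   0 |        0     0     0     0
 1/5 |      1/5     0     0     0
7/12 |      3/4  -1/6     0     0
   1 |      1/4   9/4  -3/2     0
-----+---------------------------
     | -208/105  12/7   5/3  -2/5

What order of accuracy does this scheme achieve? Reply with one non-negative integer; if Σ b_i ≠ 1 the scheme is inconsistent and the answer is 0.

1

b = (-208/105, 12/7, 5/3, -2/5)
c = (0, 1/5, 7/12, 1)
Ac = (0, 0, -1/30, -17/40)
Σ b_i: (-208/105)·1 + 12/7·1 + 5/3·1 + (-2/5)·1 = 1 ✓
b·c: 12/7·1/5 + 5/3·7/12 + (-2/5)·1 = 1153/1260 ≠ 1/2 ⇒ order 1.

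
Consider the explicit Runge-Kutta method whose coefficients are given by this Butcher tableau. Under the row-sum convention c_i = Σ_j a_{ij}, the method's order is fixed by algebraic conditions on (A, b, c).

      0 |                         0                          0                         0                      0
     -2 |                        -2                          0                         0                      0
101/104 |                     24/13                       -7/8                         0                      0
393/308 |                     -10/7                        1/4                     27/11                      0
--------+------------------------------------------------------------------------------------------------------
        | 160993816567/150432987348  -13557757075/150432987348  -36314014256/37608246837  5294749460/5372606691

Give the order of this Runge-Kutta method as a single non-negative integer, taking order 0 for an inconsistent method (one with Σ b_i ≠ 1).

3

b = (160993816567/150432987348, -13557757075/150432987348, -36314014256/37608246837, 5294749460/5372606691)
c = (0, -2, 101/104, 393/308)
Ac = (0, 0, 7/4, 2155/1144)
Σ b_i: 160993816567/150432987348·1 + (-13557757075/150432987348)·1 + (-36314014256/37608246837)·1 + 5294749460/5372606691·1 = 1 ✓
b·c: (-13557757075/150432987348)·(-2) + (-36314014256/37608246837)·101/104 + 5294749460/5372606691·393/308 = 1/2 ✓
b·c²: (-13557757075/150432987348)·4 + (-36314014256/37608246837)·10201/10816 + 5294749460/5372606691·154449/94864 = 1/3 ✓
b·Ac: (-36314014256/37608246837)·7/4 + 5294749460/5372606691·2155/1144 = 1/6 ✓
b·c³: (-13557757075/150432987348)·(-8) + (-36314014256/37608246837)·1030301/1124864 + 5294749460/5372606691·60698457/29218112 = 756493553630729/401555787560928 ≠ 1/4 ⇒ order 3.
b·(c∘Ac): (-36314014256/37608246837)·707/416 + 5294749460/5372606691·846915/352352 = 31278897497/42980853528 ≠ 1/8
b·Ac²: (-36314014256/37608246837)·(-7/2) + 5294749460/5372606691·394403/118976 = 825274504921/124166910192 ≠ 1/12
b·A²c: 5294749460/5372606691·189/44 = 842346505/198985433 ≠ 1/24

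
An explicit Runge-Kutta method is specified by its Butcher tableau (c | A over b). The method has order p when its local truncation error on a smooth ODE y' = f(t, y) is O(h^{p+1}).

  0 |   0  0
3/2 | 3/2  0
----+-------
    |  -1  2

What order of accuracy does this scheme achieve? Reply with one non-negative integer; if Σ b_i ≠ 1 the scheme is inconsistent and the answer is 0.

1

b = (-1, 2)
c = (0, 3/2)
Σ b_i: (-1)·1 + 2·1 = 1 ✓
b·c: 2·3/2 = 3 ≠ 1/2 ⇒ order 1.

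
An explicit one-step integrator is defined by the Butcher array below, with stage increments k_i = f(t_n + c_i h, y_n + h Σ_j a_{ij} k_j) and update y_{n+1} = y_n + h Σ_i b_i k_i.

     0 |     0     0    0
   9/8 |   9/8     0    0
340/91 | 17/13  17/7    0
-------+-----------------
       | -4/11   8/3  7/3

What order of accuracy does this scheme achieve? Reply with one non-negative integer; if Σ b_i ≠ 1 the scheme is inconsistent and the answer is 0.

b = (-4/11, 8/3, 7/3)
c = (0, 9/8, 340/91)
Ac = (0, 0, 153/56)
Σ b_i: (-4/11)·1 + 8/3·1 + 7/3·1 = 51/11 ≠ 1 ⇒ order 0.

0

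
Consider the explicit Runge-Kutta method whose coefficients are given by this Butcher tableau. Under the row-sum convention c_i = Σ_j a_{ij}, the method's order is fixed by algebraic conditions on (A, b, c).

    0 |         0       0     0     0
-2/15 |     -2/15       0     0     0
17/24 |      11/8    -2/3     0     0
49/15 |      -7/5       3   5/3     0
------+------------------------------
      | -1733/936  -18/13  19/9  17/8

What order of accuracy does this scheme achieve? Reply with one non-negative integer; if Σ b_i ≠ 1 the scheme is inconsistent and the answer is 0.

b = (-1733/936, -18/13, 19/9, 17/8)
c = (0, -2/15, 17/24, 49/15)
Ac = (0, 0, 4/45, 281/360)
Σ b_i: (-1733/936)·1 + (-18/13)·1 + 19/9·1 + 17/8·1 = 1 ✓
b·c: (-18/13)·(-2/15) + 19/9·17/24 + 17/8·49/15 = 15131/1755 ≠ 1/2 ⇒ order 1.

1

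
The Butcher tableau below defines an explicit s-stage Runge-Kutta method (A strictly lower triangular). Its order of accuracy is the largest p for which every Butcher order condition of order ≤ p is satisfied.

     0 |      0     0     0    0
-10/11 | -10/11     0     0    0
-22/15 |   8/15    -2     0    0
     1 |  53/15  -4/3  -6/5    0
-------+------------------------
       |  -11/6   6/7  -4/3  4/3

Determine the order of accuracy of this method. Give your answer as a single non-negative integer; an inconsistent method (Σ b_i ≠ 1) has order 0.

0

b = (-11/6, 6/7, -4/3, 4/3)
c = (0, -10/11, -22/15, 1)
Ac = (0, 0, 20/11, 2452/825)
Σ b_i: (-11/6)·1 + 6/7·1 + (-4/3)·1 + 4/3·1 = -41/42 ≠ 1 ⇒ order 0.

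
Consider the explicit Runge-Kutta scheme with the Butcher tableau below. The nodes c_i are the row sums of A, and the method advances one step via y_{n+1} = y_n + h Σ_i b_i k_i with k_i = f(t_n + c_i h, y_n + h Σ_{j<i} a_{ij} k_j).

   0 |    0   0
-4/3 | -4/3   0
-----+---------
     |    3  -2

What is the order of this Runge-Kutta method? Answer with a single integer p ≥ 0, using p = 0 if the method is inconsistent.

1

b = (3, -2)
c = (0, -4/3)
Σ b_i: 3·1 + (-2)·1 = 1 ✓
b·c: (-2)·(-4/3) = 8/3 ≠ 1/2 ⇒ order 1.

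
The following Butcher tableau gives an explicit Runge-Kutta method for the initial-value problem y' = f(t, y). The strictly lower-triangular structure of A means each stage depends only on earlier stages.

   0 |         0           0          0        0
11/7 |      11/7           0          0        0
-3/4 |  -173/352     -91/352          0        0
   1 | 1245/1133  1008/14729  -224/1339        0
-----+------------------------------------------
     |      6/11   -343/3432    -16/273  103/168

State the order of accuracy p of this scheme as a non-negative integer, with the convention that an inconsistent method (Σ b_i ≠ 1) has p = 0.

b = (6/11, -343/3432, -16/273, 103/168)
c = (0, 11/7, -3/4, 1)
Ac = (0, 0, -13/32, 24/103)
Σ b_i: 6/11·1 + (-343/3432)·1 + (-16/273)·1 + 103/168·1 = 1 ✓
b·c: (-343/3432)·11/7 + (-16/273)·(-3/4) + 103/168·1 = 1/2 ✓
b·c²: (-343/3432)·121/49 + (-16/273)·9/16 + 103/168·1 = 1/3 ✓
b·Ac: (-16/273)·(-13/32) + 103/168·24/103 = 1/6 ✓
b·c³: (-343/3432)·1331/343 + (-16/273)·(-27/64) + 103/168·1 = 1/4 ✓
b·(c∘Ac): (-16/273)·39/128 + 103/168·24/103 = 1/8 ✓
b·Ac²: (-16/273)·(-143/224) + 103/168·54/721 = 1/12 ✓
b·A²c: 103/168·7/103 = 1/24 ✓; 4 stages ⇒ order 4.

4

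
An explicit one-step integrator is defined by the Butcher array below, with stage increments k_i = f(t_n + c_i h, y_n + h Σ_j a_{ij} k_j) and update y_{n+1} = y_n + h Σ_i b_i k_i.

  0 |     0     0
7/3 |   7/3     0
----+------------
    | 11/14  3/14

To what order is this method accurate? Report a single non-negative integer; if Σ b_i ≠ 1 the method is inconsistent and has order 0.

2

b = (11/14, 3/14)
c = (0, 7/3)
Σ b_i: 11/14·1 + 3/14·1 = 1 ✓
b·c: 3/14·7/3 = 1/2 ✓; 2 stages ⇒ order 2.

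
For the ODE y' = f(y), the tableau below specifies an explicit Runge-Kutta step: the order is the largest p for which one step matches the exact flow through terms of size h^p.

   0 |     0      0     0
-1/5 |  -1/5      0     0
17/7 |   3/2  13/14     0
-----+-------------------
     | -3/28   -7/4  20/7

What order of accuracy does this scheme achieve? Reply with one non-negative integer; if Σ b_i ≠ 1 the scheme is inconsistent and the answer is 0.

1

b = (-3/28, -7/4, 20/7)
c = (0, -1/5, 17/7)
Ac = (0, 0, -13/70)
Σ b_i: (-3/28)·1 + (-7/4)·1 + 20/7·1 = 1 ✓
b·c: (-7/4)·(-1/5) + 20/7·17/7 = 7143/980 ≠ 1/2 ⇒ order 1.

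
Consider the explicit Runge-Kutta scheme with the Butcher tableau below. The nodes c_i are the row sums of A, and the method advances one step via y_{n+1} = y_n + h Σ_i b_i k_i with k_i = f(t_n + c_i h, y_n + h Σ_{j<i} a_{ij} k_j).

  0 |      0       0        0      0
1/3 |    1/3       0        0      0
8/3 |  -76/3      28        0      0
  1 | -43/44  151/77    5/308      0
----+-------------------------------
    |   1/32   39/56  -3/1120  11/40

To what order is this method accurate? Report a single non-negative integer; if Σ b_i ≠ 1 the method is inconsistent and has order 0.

b = (1/32, 39/56, -3/1120, 11/40)
c = (0, 1/3, 8/3, 1)
Ac = (0, 0, 28/3, 23/33)
Σ b_i: 1/32·1 + 39/56·1 + (-3/1120)·1 + 11/40·1 = 1 ✓
b·c: 39/56·1/3 + (-3/1120)·8/3 + 11/40·1 = 1/2 ✓
b·c²: 39/56·1/9 + (-3/1120)·64/9 + 11/40·1 = 1/3 ✓
b·Ac: (-3/1120)·28/3 + 11/40·23/33 = 1/6 ✓
b·c³: 39/56·1/27 + (-3/1120)·512/27 + 11/40·1 = 1/4 ✓
b·(c∘Ac): (-3/1120)·224/9 + 11/40·23/33 = 1/8 ✓
b·Ac²: (-3/1120)·28/9 + 11/40·1/3 = 1/12 ✓
b·A²c: 11/40·5/33 = 1/24 ✓; 4 stages ⇒ order 4.

4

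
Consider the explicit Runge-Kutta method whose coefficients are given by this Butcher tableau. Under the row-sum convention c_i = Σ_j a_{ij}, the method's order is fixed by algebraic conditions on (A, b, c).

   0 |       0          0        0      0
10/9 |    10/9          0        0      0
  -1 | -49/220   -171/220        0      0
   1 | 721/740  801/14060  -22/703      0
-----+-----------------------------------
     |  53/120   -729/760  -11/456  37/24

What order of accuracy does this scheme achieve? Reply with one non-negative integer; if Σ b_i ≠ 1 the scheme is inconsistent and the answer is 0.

b = (53/120, -729/760, -11/456, 37/24)
c = (0, 10/9, -1, 1)
Ac = (0, 0, -19/22, 7/74)
Σ b_i: 53/120·1 + (-729/760)·1 + (-11/456)·1 + 37/24·1 = 1 ✓
b·c: (-729/760)·10/9 + (-11/456)·(-1) + 37/24·1 = 1/2 ✓
b·c²: (-729/760)·100/81 + (-11/456)·1 + 37/24·1 = 1/3 ✓
b·Ac: (-11/456)·(-19/22) + 37/24·7/74 = 1/6 ✓
b·c³: (-729/760)·1000/729 + (-11/456)·(-1) + 37/24·1 = 1/4 ✓
b·(c∘Ac): (-11/456)·19/22 + 37/24·7/74 = 1/8 ✓
b·Ac²: (-11/456)·(-95/99) + 37/24·13/333 = 1/12 ✓
b·A²c: 37/24·1/37 = 1/24 ✓; 4 stages ⇒ order 4.

4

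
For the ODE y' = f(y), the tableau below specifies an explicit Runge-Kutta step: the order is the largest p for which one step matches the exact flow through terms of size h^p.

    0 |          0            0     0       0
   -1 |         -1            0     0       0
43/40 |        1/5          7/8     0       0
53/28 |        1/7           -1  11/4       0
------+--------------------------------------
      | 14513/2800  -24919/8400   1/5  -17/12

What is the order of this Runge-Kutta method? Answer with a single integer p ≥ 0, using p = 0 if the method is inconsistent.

2

b = (14513/2800, -24919/8400, 1/5, -17/12)
c = (0, -1, 43/40, 53/28)
Ac = (0, 0, -7/8, 633/160)
Σ b_i: 14513/2800·1 + (-24919/8400)·1 + 1/5·1 + (-17/12)·1 = 1 ✓
b·c: (-24919/8400)·(-1) + 1/5·43/40 + (-17/12)·53/28 = 1/2 ✓
b·c²: (-24919/8400)·1 + 1/5·1849/1600 + (-17/12)·2809/784 = -1530997/196000 ≠ 1/3 ⇒ order 2.
b·Ac: 1/5·(-7/8) + (-17/12)·633/160 = -3699/640 ≠ 1/6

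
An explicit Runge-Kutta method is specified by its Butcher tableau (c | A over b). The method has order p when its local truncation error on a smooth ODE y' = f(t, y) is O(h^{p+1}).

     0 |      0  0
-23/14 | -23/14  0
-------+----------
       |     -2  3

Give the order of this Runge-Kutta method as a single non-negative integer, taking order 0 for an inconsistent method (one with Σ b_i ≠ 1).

b = (-2, 3)
c = (0, -23/14)
Σ b_i: (-2)·1 + 3·1 = 1 ✓
b·c: 3·(-23/14) = -69/14 ≠ 1/2 ⇒ order 1.

1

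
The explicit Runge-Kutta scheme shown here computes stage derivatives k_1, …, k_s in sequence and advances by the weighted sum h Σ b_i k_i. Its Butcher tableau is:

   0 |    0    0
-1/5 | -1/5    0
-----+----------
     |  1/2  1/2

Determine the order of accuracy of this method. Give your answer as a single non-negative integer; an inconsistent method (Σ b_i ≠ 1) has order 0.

b = (1/2, 1/2)
c = (0, -1/5)
Σ b_i: 1/2·1 + 1/2·1 = 1 ✓
b·c: 1/2·(-1/5) = -1/10 ≠ 1/2 ⇒ order 1.

1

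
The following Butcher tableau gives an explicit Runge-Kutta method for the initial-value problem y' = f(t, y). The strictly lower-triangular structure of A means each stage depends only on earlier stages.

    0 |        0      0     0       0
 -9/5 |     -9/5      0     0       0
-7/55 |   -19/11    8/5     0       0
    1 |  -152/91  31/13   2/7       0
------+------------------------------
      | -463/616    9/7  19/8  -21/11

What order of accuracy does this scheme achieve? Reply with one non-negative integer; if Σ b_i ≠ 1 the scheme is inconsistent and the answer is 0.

1

b = (-463/616, 9/7, 19/8, -21/11)
c = (0, -9/5, -7/55, 1)
Ac = (0, 0, -72/25, -619/143)
Σ b_i: (-463/616)·1 + 9/7·1 + 19/8·1 + (-21/11)·1 = 1 ✓
b·c: 9/7·(-9/5) + 19/8·(-7/55) + (-21/11)·1 = -13939/3080 ≠ 1/2 ⇒ order 1.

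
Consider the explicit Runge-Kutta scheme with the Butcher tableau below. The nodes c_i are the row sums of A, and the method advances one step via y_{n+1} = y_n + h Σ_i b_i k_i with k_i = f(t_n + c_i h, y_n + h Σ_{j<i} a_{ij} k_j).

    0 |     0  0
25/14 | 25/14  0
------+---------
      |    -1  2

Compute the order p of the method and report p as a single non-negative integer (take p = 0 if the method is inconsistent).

1

b = (-1, 2)
c = (0, 25/14)
Σ b_i: (-1)·1 + 2·1 = 1 ✓
b·c: 2·25/14 = 25/7 ≠ 1/2 ⇒ order 1.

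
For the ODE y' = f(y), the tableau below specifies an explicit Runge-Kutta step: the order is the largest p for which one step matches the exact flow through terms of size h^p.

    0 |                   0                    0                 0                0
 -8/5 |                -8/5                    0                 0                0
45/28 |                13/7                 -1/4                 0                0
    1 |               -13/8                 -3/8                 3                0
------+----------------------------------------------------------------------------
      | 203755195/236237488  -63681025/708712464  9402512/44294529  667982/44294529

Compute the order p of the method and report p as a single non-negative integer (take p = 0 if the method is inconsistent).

3

b = (203755195/236237488, -63681025/708712464, 9402512/44294529, 667982/44294529)
c = (0, -8/5, 45/28, 1)
Ac = (0, 0, 2/5, 759/140)
Σ b_i: 203755195/236237488·1 + (-63681025/708712464)·1 + 9402512/44294529·1 + 667982/44294529·1 = 1 ✓
b·c: (-63681025/708712464)·(-8/5) + 9402512/44294529·45/28 + 667982/44294529·1 = 1/2 ✓
b·c²: (-63681025/708712464)·64/25 + 9402512/44294529·2025/784 + 667982/44294529·1 = 1/3 ✓
b·Ac: 9402512/44294529·2/5 + 667982/44294529·759/140 = 1/6 ✓
b·c³: (-63681025/708712464)·(-512/125) + 9402512/44294529·91125/21952 + 667982/44294529·1 = 2613385347/2067078020 ≠ 1/4 ⇒ order 3.
b·(c∘Ac): 9402512/44294529·9/14 + 667982/44294529·759/140 = 32219629/147648430 ≠ 1/8
b·Ac²: 9402512/44294529·(-16/25) + 667982/44294529·133059/19600 = -415201337/12402468120 ≠ 1/12
b·A²c: 667982/44294529·6/5 = 1335964/73824215 ≠ 1/24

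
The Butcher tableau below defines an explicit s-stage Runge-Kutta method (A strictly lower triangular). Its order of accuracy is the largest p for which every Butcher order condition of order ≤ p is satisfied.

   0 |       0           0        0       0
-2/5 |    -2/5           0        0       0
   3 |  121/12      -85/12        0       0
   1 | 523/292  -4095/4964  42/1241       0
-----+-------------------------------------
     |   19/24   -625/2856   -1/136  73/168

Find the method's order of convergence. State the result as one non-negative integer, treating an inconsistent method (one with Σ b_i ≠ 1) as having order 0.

4

b = (19/24, -625/2856, -1/136, 73/168)
c = (0, -2/5, 3, 1)
Ac = (0, 0, 17/6, 63/146)
Σ b_i: 19/24·1 + (-625/2856)·1 + (-1/136)·1 + 73/168·1 = 1 ✓
b·c: (-625/2856)·(-2/5) + (-1/136)·3 + 73/168·1 = 1/2 ✓
b·c²: (-625/2856)·4/25 + (-1/136)·9 + 73/168·1 = 1/3 ✓
b·Ac: (-1/136)·17/6 + 73/168·63/146 = 1/6 ✓
b·c³: (-625/2856)·(-8/125) + (-1/136)·27 + 73/168·1 = 1/4 ✓
b·(c∘Ac): (-1/136)·17/2 + 73/168·63/146 = 1/8 ✓
b·Ac²: (-1/136)·(-17/15) + 73/168·63/365 = 1/12 ✓
b·A²c: 73/168·7/73 = 1/24 ✓; 4 stages ⇒ order 4.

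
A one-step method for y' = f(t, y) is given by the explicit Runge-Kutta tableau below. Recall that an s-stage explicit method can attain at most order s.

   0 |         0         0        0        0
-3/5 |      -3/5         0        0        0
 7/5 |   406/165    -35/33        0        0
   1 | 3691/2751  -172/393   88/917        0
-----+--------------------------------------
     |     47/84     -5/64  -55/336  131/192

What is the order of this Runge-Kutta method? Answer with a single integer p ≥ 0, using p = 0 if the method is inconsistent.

b = (47/84, -5/64, -55/336, 131/192)
c = (0, -3/5, 7/5, 1)
Ac = (0, 0, 7/11, 52/131)
Σ b_i: 47/84·1 + (-5/64)·1 + (-55/336)·1 + 131/192·1 = 1 ✓
b·c: (-5/64)·(-3/5) + (-55/336)·7/5 + 131/192·1 = 1/2 ✓
b·c²: (-5/64)·9/25 + (-55/336)·49/25 + 131/192·1 = 1/3 ✓
b·Ac: (-55/336)·7/11 + 131/192·52/131 = 1/6 ✓
b·c³: (-5/64)·(-27/125) + (-55/336)·343/125 + 131/192·1 = 1/4 ✓
b·(c∘Ac): (-55/336)·49/55 + 131/192·52/131 = 1/8 ✓
b·Ac²: (-55/336)·(-21/55) + 131/192·4/131 = 1/12 ✓
b·A²c: 131/192·8/131 = 1/24 ✓; 4 stages ⇒ order 4.

4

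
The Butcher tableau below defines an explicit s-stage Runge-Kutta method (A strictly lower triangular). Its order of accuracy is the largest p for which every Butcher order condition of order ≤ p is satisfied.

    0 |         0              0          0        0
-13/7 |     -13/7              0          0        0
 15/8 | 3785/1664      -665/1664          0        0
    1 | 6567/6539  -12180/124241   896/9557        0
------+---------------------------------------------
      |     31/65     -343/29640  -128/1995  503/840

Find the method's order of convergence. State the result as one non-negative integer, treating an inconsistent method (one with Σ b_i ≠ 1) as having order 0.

b = (31/65, -343/29640, -128/1995, 503/840)
c = (0, -13/7, 15/8, 1)
Ac = (0, 0, 95/128, 180/503)
Σ b_i: 31/65·1 + (-343/29640)·1 + (-128/1995)·1 + 503/840·1 = 1 ✓
b·c: (-343/29640)·(-13/7) + (-128/1995)·15/8 + 503/840·1 = 1/2 ✓
b·c²: (-343/29640)·169/49 + (-128/1995)·225/64 + 503/840·1 = 1/3 ✓
b·Ac: (-128/1995)·95/128 + 503/840·180/503 = 1/6 ✓
b·c³: (-343/29640)·(-2197/343) + (-128/1995)·3375/512 + 503/840·1 = 1/4 ✓
b·(c∘Ac): (-128/1995)·1425/1024 + 503/840·180/503 = 1/8 ✓
b·Ac²: (-128/1995)·(-1235/896) + 503/840·(-30/3521) = 1/12 ✓
b·A²c: 503/840·35/503 = 1/24 ✓; 4 stages ⇒ order 4.

4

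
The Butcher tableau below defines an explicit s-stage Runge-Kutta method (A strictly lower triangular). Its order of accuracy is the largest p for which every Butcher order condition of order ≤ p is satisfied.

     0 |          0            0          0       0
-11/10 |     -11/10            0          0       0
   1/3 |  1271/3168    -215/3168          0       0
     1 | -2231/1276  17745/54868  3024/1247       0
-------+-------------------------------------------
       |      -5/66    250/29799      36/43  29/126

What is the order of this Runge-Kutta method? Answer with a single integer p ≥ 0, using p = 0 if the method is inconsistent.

4

b = (-5/66, 250/29799, 36/43, 29/126)
c = (0, -11/10, 1/3, 1)
Ac = (0, 0, 43/576, 105/232)
Σ b_i: (-5/66)·1 + 250/29799·1 + 36/43·1 + 29/126·1 = 1 ✓
b·c: 250/29799·(-11/10) + 36/43·1/3 + 29/126·1 = 1/2 ✓
b·c²: 250/29799·121/100 + 36/43·1/9 + 29/126·1 = 1/3 ✓
b·Ac: 36/43·43/576 + 29/126·105/232 = 1/6 ✓
b·c³: 250/29799·(-1331/1000) + 36/43·1/27 + 29/126·1 = 1/4 ✓
b·(c∘Ac): 36/43·43/1728 + 29/126·105/232 = 1/8 ✓
b·Ac²: 36/43·(-473/5760) + 29/126·1533/2320 = 1/12 ✓
b·A²c: 29/126·21/116 = 1/24 ✓; 4 stages ⇒ order 4.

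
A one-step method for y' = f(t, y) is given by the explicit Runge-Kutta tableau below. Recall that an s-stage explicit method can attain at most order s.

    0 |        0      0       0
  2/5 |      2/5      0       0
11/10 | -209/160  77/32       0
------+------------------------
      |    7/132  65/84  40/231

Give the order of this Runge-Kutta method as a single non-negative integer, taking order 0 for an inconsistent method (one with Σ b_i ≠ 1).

b = (7/132, 65/84, 40/231)
c = (0, 2/5, 11/10)
Ac = (0, 0, 77/80)
Σ b_i: 7/132·1 + 65/84·1 + 40/231·1 = 1 ✓
b·c: 65/84·2/5 + 40/231·11/10 = 1/2 ✓
b·c²: 65/84·4/25 + 40/231·121/100 = 1/3 ✓
b·Ac: 40/231·77/80 = 1/6 ✓; 3 stages ⇒ order 3.

3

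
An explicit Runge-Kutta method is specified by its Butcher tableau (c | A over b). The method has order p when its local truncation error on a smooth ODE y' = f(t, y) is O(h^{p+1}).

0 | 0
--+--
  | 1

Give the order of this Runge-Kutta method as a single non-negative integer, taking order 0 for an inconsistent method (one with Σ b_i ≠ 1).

b = (1)
c = (0)
Σ b_i: 1·1 = 1 ✓; 1 stage ⇒ order 1.

1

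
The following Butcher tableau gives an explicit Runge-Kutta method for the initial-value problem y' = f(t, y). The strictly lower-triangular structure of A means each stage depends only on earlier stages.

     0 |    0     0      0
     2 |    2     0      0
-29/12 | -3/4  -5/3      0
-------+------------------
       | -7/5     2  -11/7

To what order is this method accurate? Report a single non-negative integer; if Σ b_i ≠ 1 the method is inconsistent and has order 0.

b = (-7/5, 2, -11/7)
c = (0, 2, -29/12)
Ac = (0, 0, -10/3)
Σ b_i: (-7/5)·1 + 2·1 + (-11/7)·1 = -34/35 ≠ 1 ⇒ order 0.

0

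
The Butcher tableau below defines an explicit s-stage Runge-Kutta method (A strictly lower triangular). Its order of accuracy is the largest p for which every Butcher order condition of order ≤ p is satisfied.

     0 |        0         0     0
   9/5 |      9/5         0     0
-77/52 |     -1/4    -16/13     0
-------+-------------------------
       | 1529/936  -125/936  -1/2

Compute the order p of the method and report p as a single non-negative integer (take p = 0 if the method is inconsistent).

2

b = (1529/936, -125/936, -1/2)
c = (0, 9/5, -77/52)
Ac = (0, 0, -144/65)
Σ b_i: 1529/936·1 + (-125/936)·1 + (-1/2)·1 = 1 ✓
b·c: (-125/936)·9/5 + (-1/2)·(-77/52) = 1/2 ✓
b·c²: (-125/936)·81/25 + (-1/2)·5929/2704 = -8269/5408 ≠ 1/3 ⇒ order 2.
b·Ac: (-1/2)·(-144/65) = 72/65 ≠ 1/6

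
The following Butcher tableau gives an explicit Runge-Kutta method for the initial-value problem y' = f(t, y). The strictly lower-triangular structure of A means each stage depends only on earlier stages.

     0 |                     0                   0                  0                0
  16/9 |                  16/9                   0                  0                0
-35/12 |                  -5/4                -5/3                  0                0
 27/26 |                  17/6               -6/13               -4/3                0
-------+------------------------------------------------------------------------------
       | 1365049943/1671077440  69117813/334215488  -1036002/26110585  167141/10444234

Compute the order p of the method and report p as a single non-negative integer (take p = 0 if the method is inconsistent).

3

b = (1365049943/1671077440, 69117813/334215488, -1036002/26110585, 167141/10444234)
c = (0, 16/9, -35/12, 27/26)
Ac = (0, 0, -80/27, 359/117)
Σ b_i: 1365049943/1671077440·1 + 69117813/334215488·1 + (-1036002/26110585)·1 + 167141/10444234·1 = 1 ✓
b·c: 69117813/334215488·16/9 + (-1036002/26110585)·(-35/12) + 167141/10444234·27/26 = 1/2 ✓
b·c²: 69117813/334215488·256/81 + (-1036002/26110585)·1225/144 + 167141/10444234·729/676 = 1/3 ✓
b·Ac: (-1036002/26110585)·(-80/27) + 167141/10444234·359/117 = 1/6 ✓
b·c³: 69117813/334215488·4096/729 + (-1036002/26110585)·(-42875/1728) + 167141/10444234·19683/17576 = 126950635229/58654818144 ≠ 1/4 ⇒ order 3.
b·(c∘Ac): (-1036002/26110585)·700/81 + 167141/10444234·1077/338 = -164627909/563988636 ≠ 1/8
b·Ac²: (-1036002/26110585)·(-1280/243) + 167141/10444234·(-1997/156) = 14007449/3383931816 ≠ 1/12
b·A²c: 167141/10444234·320/81 = 26742560/422991477 ≠ 1/24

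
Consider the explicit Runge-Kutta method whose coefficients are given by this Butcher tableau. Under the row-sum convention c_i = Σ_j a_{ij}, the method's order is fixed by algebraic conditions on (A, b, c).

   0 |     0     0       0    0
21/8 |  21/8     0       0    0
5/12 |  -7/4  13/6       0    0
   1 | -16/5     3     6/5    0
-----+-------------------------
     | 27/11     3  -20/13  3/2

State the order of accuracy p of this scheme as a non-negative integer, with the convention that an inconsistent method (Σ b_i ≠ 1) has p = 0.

b = (27/11, 3, -20/13, 3/2)
c = (0, 21/8, 5/12, 1)
Ac = (0, 0, 91/16, 67/8)
Σ b_i: 27/11·1 + 3·1 + (-20/13)·1 + 3/2·1 = 1549/286 ≠ 1 ⇒ order 0.

0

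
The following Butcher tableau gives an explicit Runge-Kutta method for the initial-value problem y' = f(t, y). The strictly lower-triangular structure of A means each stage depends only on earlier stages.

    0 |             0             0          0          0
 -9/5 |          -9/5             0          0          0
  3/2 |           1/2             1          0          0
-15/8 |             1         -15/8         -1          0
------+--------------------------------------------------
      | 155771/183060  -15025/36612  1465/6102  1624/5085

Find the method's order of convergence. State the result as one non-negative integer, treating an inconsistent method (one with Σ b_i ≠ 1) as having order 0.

3

b = (155771/183060, -15025/36612, 1465/6102, 1624/5085)
c = (0, -9/5, 3/2, -15/8)
Ac = (0, 0, -9/5, 15/8)
Σ b_i: 155771/183060·1 + (-15025/36612)·1 + 1465/6102·1 + 1624/5085·1 = 1 ✓
b·c: (-15025/36612)·(-9/5) + 1465/6102·3/2 + 1624/5085·(-15/8) = 1/2 ✓
b·c²: (-15025/36612)·81/25 + 1465/6102·9/4 + 1624/5085·225/64 = 1/3 ✓
b·Ac: 1465/6102·(-9/5) + 1624/5085·15/8 = 1/6 ✓
b·c³: (-15025/36612)·(-729/125) + 1465/6102·27/8 + 1624/5085·(-3375/512) = 39719/36160 ≠ 1/4 ⇒ order 3.
b·(c∘Ac): 1465/6102·(-27/10) + 1624/5085·(-225/64) = -1601/904 ≠ 1/8
b·Ac²: 1465/6102·81/25 + 1624/5085·(-333/40) = -10627/5650 ≠ 1/12
b·A²c: 1624/5085·9/5 = 1624/2825 ≠ 1/24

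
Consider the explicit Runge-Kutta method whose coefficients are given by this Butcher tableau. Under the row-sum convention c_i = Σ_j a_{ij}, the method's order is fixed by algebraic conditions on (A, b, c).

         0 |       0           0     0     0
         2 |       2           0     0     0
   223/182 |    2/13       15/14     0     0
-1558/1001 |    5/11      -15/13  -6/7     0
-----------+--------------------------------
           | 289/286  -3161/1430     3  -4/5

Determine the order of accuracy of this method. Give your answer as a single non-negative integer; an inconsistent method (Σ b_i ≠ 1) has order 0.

2

b = (289/286, -3161/1430, 3, -4/5)
c = (0, 2, 223/182, -1558/1001)
Ac = (0, 0, 15/7, -2139/637)
Σ b_i: 289/286·1 + (-3161/1430)·1 + 3·1 + (-4/5)·1 = 1 ✓
b·c: (-3161/1430)·2 + 3·223/182 + (-4/5)·(-1558/1001) = 1/2 ✓
b·c²: (-3161/1430)·4 + 3·49729/33124 + (-4/5)·2427364/1002001 = -25154541/4008004 ≠ 1/3 ⇒ order 2.
b·Ac: 3·15/7 + (-4/5)·(-2139/637) = 29031/3185 ≠ 1/6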